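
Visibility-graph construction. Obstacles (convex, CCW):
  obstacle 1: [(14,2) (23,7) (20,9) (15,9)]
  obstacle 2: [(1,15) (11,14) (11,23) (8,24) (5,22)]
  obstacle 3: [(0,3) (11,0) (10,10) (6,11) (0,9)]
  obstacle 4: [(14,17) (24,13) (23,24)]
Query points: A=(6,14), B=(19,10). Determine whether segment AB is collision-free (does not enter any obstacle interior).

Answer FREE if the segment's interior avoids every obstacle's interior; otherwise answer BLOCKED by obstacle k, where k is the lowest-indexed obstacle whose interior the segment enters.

FREE

Obstacle 1 [(14,2) (23,7) (20,9) (15,9)]:
  edge (14,2)–(23,7): clear
  edge (23,7)–(20,9): clear
  edge (20,9)–(15,9): clear
  edge (15,9)–(14,2): clear
  midpoint (25/2,12) outside
  → clear
Obstacle 2 [(1,15) (11,14) (11,23) (8,24) (5,22)]:
  edge (1,15)–(11,14): clear
  edge (11,14)–(11,23): clear
  edge (11,23)–(8,24): clear
  edge (8,24)–(5,22): clear
  edge (5,22)–(1,15): clear
  midpoint (25/2,12) outside
  → clear
Obstacle 3 [(0,3) (11,0) (10,10) (6,11) (0,9)]:
  edge (0,3)–(11,0): clear
  edge (11,0)–(10,10): clear
  edge (10,10)–(6,11): clear
  edge (6,11)–(0,9): clear
  edge (0,9)–(0,3): clear
  midpoint (25/2,12) outside
  → clear
Obstacle 4 [(14,17) (24,13) (23,24)]:
  edge (14,17)–(24,13): clear
  edge (24,13)–(23,24): clear
  edge (23,24)–(14,17): clear
  midpoint (25/2,12) outside
  → clear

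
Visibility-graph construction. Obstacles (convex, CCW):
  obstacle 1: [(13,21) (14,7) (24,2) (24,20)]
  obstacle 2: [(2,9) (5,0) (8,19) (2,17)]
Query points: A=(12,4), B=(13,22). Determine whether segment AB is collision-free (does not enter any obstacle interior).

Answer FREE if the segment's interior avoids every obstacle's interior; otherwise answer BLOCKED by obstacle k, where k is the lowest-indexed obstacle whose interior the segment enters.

Obstacle 1 [(13,21) (14,7) (24,2) (24,20)]:
  edge (13,21)–(14,7): clear
  edge (14,7)–(24,2): clear
  edge (24,2)–(24,20): clear
  edge (24,20)–(13,21): clear
  midpoint (25/2,13) outside
  → clear
Obstacle 2 [(2,9) (5,0) (8,19) (2,17)]:
  edge (2,9)–(5,0): clear
  edge (5,0)–(8,19): clear
  edge (8,19)–(2,17): clear
  edge (2,17)–(2,9): clear
  midpoint (25/2,13) outside
  → clear

FREE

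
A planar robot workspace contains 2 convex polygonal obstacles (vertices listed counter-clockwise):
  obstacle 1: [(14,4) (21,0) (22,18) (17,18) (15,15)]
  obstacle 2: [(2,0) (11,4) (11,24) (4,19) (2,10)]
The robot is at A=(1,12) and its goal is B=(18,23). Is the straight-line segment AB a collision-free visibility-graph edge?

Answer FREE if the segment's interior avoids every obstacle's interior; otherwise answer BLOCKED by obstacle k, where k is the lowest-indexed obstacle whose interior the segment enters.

Obstacle 1 [(14,4) (21,0) (22,18) (17,18) (15,15)]:
  edge (14,4)–(21,0): clear
  edge (21,0)–(22,18): clear
  edge (22,18)–(17,18): clear
  edge (17,18)–(15,15): clear
  edge (15,15)–(14,4): clear
  midpoint (19/2,35/2) outside
  → clear
Obstacle 2 [(2,0) (11,4) (11,24) (4,19) (2,10)]:
  edge (2,0)–(11,4): clear
  edge (11,4)–(11,24): crosses AB
  edge (11,24)–(4,19): clear
  edge (4,19)–(2,10): crosses AB
  edge (2,10)–(2,0): clear
  → BLOCKED

BLOCKED by obstacle 2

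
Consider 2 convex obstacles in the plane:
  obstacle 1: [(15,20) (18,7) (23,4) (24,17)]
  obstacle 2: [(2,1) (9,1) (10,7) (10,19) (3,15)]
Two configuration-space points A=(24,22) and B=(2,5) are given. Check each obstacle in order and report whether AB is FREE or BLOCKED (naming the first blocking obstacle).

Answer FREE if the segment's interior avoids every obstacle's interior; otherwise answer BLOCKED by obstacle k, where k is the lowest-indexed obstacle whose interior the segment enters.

BLOCKED by obstacle 1

Obstacle 1 [(15,20) (18,7) (23,4) (24,17)]:
  edge (15,20)–(18,7): crosses AB
  edge (18,7)–(23,4): clear
  edge (23,4)–(24,17): clear
  edge (24,17)–(15,20): crosses AB
  → BLOCKED
Obstacle 2 [(2,1) (9,1) (10,7) (10,19) (3,15)]:
  edge (2,1)–(9,1): clear
  edge (9,1)–(10,7): clear
  edge (10,7)–(10,19): crosses AB
  edge (10,19)–(3,15): clear
  edge (3,15)–(2,1): crosses AB
  → BLOCKED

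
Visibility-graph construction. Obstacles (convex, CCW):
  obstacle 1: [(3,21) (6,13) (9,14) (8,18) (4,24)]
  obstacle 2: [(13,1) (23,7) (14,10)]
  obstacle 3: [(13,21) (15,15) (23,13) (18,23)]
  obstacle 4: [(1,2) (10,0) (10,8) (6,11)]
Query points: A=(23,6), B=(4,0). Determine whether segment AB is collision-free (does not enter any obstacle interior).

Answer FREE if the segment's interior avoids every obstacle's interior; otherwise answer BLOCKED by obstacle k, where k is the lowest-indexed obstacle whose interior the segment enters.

Obstacle 1 [(3,21) (6,13) (9,14) (8,18) (4,24)]:
  edge (3,21)–(6,13): clear
  edge (6,13)–(9,14): clear
  edge (9,14)–(8,18): clear
  edge (8,18)–(4,24): clear
  edge (4,24)–(3,21): clear
  midpoint (27/2,3) outside
  → clear
Obstacle 2 [(13,1) (23,7) (14,10)]:
  edge (13,1)–(23,7): crosses AB
  edge (23,7)–(14,10): clear
  edge (14,10)–(13,1): crosses AB
  → BLOCKED
Obstacle 3 [(13,21) (15,15) (23,13) (18,23)]:
  edge (13,21)–(15,15): clear
  edge (15,15)–(23,13): clear
  edge (23,13)–(18,23): clear
  edge (18,23)–(13,21): clear
  midpoint (27/2,3) outside
  → clear
Obstacle 4 [(1,2) (10,0) (10,8) (6,11)]:
  edge (1,2)–(10,0): crosses AB
  edge (10,0)–(10,8): crosses AB
  edge (10,8)–(6,11): clear
  edge (6,11)–(1,2): clear
  → BLOCKED

BLOCKED by obstacle 2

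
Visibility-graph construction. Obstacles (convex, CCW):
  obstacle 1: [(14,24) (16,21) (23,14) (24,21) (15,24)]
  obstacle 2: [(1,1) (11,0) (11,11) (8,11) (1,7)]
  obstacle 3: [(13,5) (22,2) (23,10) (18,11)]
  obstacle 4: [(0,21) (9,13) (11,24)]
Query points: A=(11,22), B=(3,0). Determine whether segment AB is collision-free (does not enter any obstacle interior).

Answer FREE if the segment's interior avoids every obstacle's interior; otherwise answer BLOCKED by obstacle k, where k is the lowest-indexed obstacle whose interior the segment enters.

BLOCKED by obstacle 2

Obstacle 1 [(14,24) (16,21) (23,14) (24,21) (15,24)]:
  edge (14,24)–(16,21): clear
  edge (16,21)–(23,14): clear
  edge (23,14)–(24,21): clear
  edge (24,21)–(15,24): clear
  edge (15,24)–(14,24): clear
  midpoint (7,11) outside
  → clear
Obstacle 2 [(1,1) (11,0) (11,11) (8,11) (1,7)]:
  edge (1,1)–(11,0): crosses AB
  edge (11,0)–(11,11): clear
  edge (11,11)–(8,11): clear
  edge (8,11)–(1,7): crosses AB
  edge (1,7)–(1,1): clear
  → BLOCKED
Obstacle 3 [(13,5) (22,2) (23,10) (18,11)]:
  edge (13,5)–(22,2): clear
  edge (22,2)–(23,10): clear
  edge (23,10)–(18,11): clear
  edge (18,11)–(13,5): clear
  midpoint (7,11) outside
  → clear
Obstacle 4 [(0,21) (9,13) (11,24)]:
  edge (0,21)–(9,13): crosses AB
  edge (9,13)–(11,24): crosses AB
  edge (11,24)–(0,21): clear
  → BLOCKED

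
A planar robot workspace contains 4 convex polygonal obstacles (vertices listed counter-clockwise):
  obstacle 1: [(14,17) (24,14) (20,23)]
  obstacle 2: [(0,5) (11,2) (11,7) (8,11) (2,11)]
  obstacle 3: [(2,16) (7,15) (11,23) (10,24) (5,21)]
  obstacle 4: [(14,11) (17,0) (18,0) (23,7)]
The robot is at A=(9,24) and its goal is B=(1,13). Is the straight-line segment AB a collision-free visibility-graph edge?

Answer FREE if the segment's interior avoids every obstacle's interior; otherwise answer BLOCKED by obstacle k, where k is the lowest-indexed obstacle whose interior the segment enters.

BLOCKED by obstacle 3

Obstacle 1 [(14,17) (24,14) (20,23)]:
  edge (14,17)–(24,14): clear
  edge (24,14)–(20,23): clear
  edge (20,23)–(14,17): clear
  midpoint (5,37/2) outside
  → clear
Obstacle 2 [(0,5) (11,2) (11,7) (8,11) (2,11)]:
  edge (0,5)–(11,2): clear
  edge (11,2)–(11,7): clear
  edge (11,7)–(8,11): clear
  edge (8,11)–(2,11): clear
  edge (2,11)–(0,5): clear
  midpoint (5,37/2) outside
  → clear
Obstacle 3 [(2,16) (7,15) (11,23) (10,24) (5,21)]:
  edge (2,16)–(7,15): crosses AB
  edge (7,15)–(11,23): clear
  edge (11,23)–(10,24): clear
  edge (10,24)–(5,21): crosses AB
  edge (5,21)–(2,16): clear
  → BLOCKED
Obstacle 4 [(14,11) (17,0) (18,0) (23,7)]:
  edge (14,11)–(17,0): clear
  edge (17,0)–(18,0): clear
  edge (18,0)–(23,7): clear
  edge (23,7)–(14,11): clear
  midpoint (5,37/2) outside
  → clear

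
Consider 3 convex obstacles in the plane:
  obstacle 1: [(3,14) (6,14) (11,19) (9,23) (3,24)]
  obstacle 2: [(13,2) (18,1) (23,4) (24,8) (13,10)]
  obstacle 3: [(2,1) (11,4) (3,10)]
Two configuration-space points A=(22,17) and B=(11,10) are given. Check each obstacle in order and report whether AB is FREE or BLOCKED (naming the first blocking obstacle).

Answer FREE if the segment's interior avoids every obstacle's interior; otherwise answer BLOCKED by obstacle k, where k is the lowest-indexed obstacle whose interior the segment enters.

FREE

Obstacle 1 [(3,14) (6,14) (11,19) (9,23) (3,24)]:
  edge (3,14)–(6,14): clear
  edge (6,14)–(11,19): clear
  edge (11,19)–(9,23): clear
  edge (9,23)–(3,24): clear
  edge (3,24)–(3,14): clear
  midpoint (33/2,27/2) outside
  → clear
Obstacle 2 [(13,2) (18,1) (23,4) (24,8) (13,10)]:
  edge (13,2)–(18,1): clear
  edge (18,1)–(23,4): clear
  edge (23,4)–(24,8): clear
  edge (24,8)–(13,10): clear
  edge (13,10)–(13,2): clear
  midpoint (33/2,27/2) outside
  → clear
Obstacle 3 [(2,1) (11,4) (3,10)]:
  edge (2,1)–(11,4): clear
  edge (11,4)–(3,10): clear
  edge (3,10)–(2,1): clear
  midpoint (33/2,27/2) outside
  → clear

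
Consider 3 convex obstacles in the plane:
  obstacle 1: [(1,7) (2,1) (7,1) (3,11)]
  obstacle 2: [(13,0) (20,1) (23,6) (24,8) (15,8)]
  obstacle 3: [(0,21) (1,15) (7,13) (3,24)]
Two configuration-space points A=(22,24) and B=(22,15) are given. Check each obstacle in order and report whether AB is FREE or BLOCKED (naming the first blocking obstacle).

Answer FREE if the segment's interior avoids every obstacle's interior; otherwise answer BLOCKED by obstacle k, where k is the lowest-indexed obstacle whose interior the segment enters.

FREE

Obstacle 1 [(1,7) (2,1) (7,1) (3,11)]:
  edge (1,7)–(2,1): clear
  edge (2,1)–(7,1): clear
  edge (7,1)–(3,11): clear
  edge (3,11)–(1,7): clear
  midpoint (22,39/2) outside
  → clear
Obstacle 2 [(13,0) (20,1) (23,6) (24,8) (15,8)]:
  edge (13,0)–(20,1): clear
  edge (20,1)–(23,6): clear
  edge (23,6)–(24,8): clear
  edge (24,8)–(15,8): clear
  edge (15,8)–(13,0): clear
  midpoint (22,39/2) outside
  → clear
Obstacle 3 [(0,21) (1,15) (7,13) (3,24)]:
  edge (0,21)–(1,15): clear
  edge (1,15)–(7,13): clear
  edge (7,13)–(3,24): clear
  edge (3,24)–(0,21): clear
  midpoint (22,39/2) outside
  → clear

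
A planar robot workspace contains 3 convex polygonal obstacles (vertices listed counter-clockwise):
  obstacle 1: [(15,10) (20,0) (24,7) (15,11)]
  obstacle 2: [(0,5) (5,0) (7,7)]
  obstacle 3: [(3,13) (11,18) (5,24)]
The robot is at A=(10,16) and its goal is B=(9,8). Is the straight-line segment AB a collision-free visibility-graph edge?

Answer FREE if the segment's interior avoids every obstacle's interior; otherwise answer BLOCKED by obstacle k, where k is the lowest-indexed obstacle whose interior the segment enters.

Obstacle 1 [(15,10) (20,0) (24,7) (15,11)]:
  edge (15,10)–(20,0): clear
  edge (20,0)–(24,7): clear
  edge (24,7)–(15,11): clear
  edge (15,11)–(15,10): clear
  midpoint (19/2,12) outside
  → clear
Obstacle 2 [(0,5) (5,0) (7,7)]:
  edge (0,5)–(5,0): clear
  edge (5,0)–(7,7): clear
  edge (7,7)–(0,5): clear
  midpoint (19/2,12) outside
  → clear
Obstacle 3 [(3,13) (11,18) (5,24)]:
  edge (3,13)–(11,18): clear
  edge (11,18)–(5,24): clear
  edge (5,24)–(3,13): clear
  midpoint (19/2,12) outside
  → clear

FREE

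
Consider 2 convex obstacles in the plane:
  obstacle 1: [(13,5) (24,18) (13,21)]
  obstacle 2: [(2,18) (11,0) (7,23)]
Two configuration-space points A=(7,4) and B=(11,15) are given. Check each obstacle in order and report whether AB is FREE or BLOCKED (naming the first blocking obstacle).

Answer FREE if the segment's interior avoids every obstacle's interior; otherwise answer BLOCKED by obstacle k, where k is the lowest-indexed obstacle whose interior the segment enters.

Obstacle 1 [(13,5) (24,18) (13,21)]:
  edge (13,5)–(24,18): clear
  edge (24,18)–(13,21): clear
  edge (13,21)–(13,5): clear
  midpoint (9,19/2) outside
  → clear
Obstacle 2 [(2,18) (11,0) (7,23)]:
  edge (2,18)–(11,0): crosses AB
  edge (11,0)–(7,23): crosses AB
  edge (7,23)–(2,18): clear
  → BLOCKED

BLOCKED by obstacle 2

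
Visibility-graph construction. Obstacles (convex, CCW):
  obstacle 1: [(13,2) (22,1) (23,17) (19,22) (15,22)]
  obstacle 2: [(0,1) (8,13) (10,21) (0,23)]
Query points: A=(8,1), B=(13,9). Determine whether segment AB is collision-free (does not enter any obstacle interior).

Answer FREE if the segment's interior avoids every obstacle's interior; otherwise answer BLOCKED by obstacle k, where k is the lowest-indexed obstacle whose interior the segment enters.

Obstacle 1 [(13,2) (22,1) (23,17) (19,22) (15,22)]:
  edge (13,2)–(22,1): clear
  edge (22,1)–(23,17): clear
  edge (23,17)–(19,22): clear
  edge (19,22)–(15,22): clear
  edge (15,22)–(13,2): clear
  midpoint (21/2,5) outside
  → clear
Obstacle 2 [(0,1) (8,13) (10,21) (0,23)]:
  edge (0,1)–(8,13): clear
  edge (8,13)–(10,21): clear
  edge (10,21)–(0,23): clear
  edge (0,23)–(0,1): clear
  midpoint (21/2,5) outside
  → clear

FREE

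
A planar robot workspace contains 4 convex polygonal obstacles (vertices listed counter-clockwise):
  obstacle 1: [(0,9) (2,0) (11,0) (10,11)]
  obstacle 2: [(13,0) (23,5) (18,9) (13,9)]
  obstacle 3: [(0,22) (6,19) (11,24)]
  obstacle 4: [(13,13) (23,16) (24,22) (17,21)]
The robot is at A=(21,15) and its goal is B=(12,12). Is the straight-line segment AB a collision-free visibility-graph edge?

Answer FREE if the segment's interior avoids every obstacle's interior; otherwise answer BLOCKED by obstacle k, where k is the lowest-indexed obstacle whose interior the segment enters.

Obstacle 1 [(0,9) (2,0) (11,0) (10,11)]:
  edge (0,9)–(2,0): clear
  edge (2,0)–(11,0): clear
  edge (11,0)–(10,11): clear
  edge (10,11)–(0,9): clear
  midpoint (33/2,27/2) outside
  → clear
Obstacle 2 [(13,0) (23,5) (18,9) (13,9)]:
  edge (13,0)–(23,5): clear
  edge (23,5)–(18,9): clear
  edge (18,9)–(13,9): clear
  edge (13,9)–(13,0): clear
  midpoint (33/2,27/2) outside
  → clear
Obstacle 3 [(0,22) (6,19) (11,24)]:
  edge (0,22)–(6,19): clear
  edge (6,19)–(11,24): clear
  edge (11,24)–(0,22): clear
  midpoint (33/2,27/2) outside
  → clear
Obstacle 4 [(13,13) (23,16) (24,22) (17,21)]:
  edge (13,13)–(23,16): clear
  edge (23,16)–(24,22): clear
  edge (24,22)–(17,21): clear
  edge (17,21)–(13,13): clear
  midpoint (33/2,27/2) outside
  → clear

FREE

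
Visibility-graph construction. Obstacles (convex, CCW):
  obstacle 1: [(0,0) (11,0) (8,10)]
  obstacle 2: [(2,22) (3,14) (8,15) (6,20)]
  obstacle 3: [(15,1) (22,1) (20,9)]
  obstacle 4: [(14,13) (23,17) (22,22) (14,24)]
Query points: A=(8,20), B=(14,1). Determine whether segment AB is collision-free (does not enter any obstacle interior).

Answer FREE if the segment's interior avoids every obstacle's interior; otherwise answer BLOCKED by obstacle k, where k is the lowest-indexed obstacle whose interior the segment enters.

FREE

Obstacle 1 [(0,0) (11,0) (8,10)]:
  edge (0,0)–(11,0): clear
  edge (11,0)–(8,10): clear
  edge (8,10)–(0,0): clear
  midpoint (11,21/2) outside
  → clear
Obstacle 2 [(2,22) (3,14) (8,15) (6,20)]:
  edge (2,22)–(3,14): clear
  edge (3,14)–(8,15): clear
  edge (8,15)–(6,20): clear
  edge (6,20)–(2,22): clear
  midpoint (11,21/2) outside
  → clear
Obstacle 3 [(15,1) (22,1) (20,9)]:
  edge (15,1)–(22,1): clear
  edge (22,1)–(20,9): clear
  edge (20,9)–(15,1): clear
  midpoint (11,21/2) outside
  → clear
Obstacle 4 [(14,13) (23,17) (22,22) (14,24)]:
  edge (14,13)–(23,17): clear
  edge (23,17)–(22,22): clear
  edge (22,22)–(14,24): clear
  edge (14,24)–(14,13): clear
  midpoint (11,21/2) outside
  → clear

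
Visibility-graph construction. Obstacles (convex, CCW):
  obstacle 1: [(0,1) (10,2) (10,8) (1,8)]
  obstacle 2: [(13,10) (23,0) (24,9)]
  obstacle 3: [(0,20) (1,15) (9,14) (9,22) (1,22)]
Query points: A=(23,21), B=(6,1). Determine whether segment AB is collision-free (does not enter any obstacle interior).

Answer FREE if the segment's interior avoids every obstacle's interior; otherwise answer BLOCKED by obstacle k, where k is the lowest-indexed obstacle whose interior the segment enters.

Obstacle 1 [(0,1) (10,2) (10,8) (1,8)]:
  edge (0,1)–(10,2): crosses AB
  edge (10,2)–(10,8): crosses AB
  edge (10,8)–(1,8): clear
  edge (1,8)–(0,1): clear
  → BLOCKED
Obstacle 2 [(13,10) (23,0) (24,9)]:
  edge (13,10)–(23,0): crosses AB
  edge (23,0)–(24,9): clear
  edge (24,9)–(13,10): crosses AB
  → BLOCKED
Obstacle 3 [(0,20) (1,15) (9,14) (9,22) (1,22)]:
  edge (0,20)–(1,15): clear
  edge (1,15)–(9,14): clear
  edge (9,14)–(9,22): clear
  edge (9,22)–(1,22): clear
  edge (1,22)–(0,20): clear
  midpoint (29/2,11) outside
  → clear

BLOCKED by obstacle 1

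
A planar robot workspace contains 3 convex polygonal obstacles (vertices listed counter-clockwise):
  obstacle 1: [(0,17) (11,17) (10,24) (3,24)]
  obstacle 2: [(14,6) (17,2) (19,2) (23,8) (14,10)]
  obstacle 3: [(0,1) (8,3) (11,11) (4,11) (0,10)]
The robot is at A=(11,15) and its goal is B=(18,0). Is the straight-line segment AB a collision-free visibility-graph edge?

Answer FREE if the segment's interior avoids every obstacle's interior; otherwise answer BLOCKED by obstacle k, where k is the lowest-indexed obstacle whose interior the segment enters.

BLOCKED by obstacle 2

Obstacle 1 [(0,17) (11,17) (10,24) (3,24)]:
  edge (0,17)–(11,17): clear
  edge (11,17)–(10,24): clear
  edge (10,24)–(3,24): clear
  edge (3,24)–(0,17): clear
  midpoint (29/2,15/2) outside
  → clear
Obstacle 2 [(14,6) (17,2) (19,2) (23,8) (14,10)]:
  edge (14,6)–(17,2): clear
  edge (17,2)–(19,2): crosses AB
  edge (19,2)–(23,8): clear
  edge (23,8)–(14,10): clear
  edge (14,10)–(14,6): crosses AB
  → BLOCKED
Obstacle 3 [(0,1) (8,3) (11,11) (4,11) (0,10)]:
  edge (0,1)–(8,3): clear
  edge (8,3)–(11,11): clear
  edge (11,11)–(4,11): clear
  edge (4,11)–(0,10): clear
  edge (0,10)–(0,1): clear
  midpoint (29/2,15/2) outside
  → clear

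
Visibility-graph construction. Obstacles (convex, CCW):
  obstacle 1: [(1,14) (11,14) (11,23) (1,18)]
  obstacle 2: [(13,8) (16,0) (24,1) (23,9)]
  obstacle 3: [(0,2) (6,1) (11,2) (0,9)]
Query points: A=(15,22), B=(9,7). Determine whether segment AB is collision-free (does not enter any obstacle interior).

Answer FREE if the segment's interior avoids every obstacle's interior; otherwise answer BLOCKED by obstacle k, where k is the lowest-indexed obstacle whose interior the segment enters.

FREE

Obstacle 1 [(1,14) (11,14) (11,23) (1,18)]:
  edge (1,14)–(11,14): clear
  edge (11,14)–(11,23): clear
  edge (11,23)–(1,18): clear
  edge (1,18)–(1,14): clear
  midpoint (12,29/2) outside
  → clear
Obstacle 2 [(13,8) (16,0) (24,1) (23,9)]:
  edge (13,8)–(16,0): clear
  edge (16,0)–(24,1): clear
  edge (24,1)–(23,9): clear
  edge (23,9)–(13,8): clear
  midpoint (12,29/2) outside
  → clear
Obstacle 3 [(0,2) (6,1) (11,2) (0,9)]:
  edge (0,2)–(6,1): clear
  edge (6,1)–(11,2): clear
  edge (11,2)–(0,9): clear
  edge (0,9)–(0,2): clear
  midpoint (12,29/2) outside
  → clear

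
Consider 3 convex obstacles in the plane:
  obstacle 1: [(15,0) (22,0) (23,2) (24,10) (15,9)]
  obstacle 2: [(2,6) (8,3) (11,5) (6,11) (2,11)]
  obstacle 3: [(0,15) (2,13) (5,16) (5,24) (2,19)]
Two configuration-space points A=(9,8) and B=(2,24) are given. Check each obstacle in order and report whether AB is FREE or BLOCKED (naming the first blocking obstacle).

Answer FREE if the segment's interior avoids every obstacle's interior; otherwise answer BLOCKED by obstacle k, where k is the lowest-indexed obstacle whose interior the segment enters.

BLOCKED by obstacle 3

Obstacle 1 [(15,0) (22,0) (23,2) (24,10) (15,9)]:
  edge (15,0)–(22,0): clear
  edge (22,0)–(23,2): clear
  edge (23,2)–(24,10): clear
  edge (24,10)–(15,9): clear
  edge (15,9)–(15,0): clear
  midpoint (11/2,16) outside
  → clear
Obstacle 2 [(2,6) (8,3) (11,5) (6,11) (2,11)]:
  edge (2,6)–(8,3): clear
  edge (8,3)–(11,5): clear
  edge (11,5)–(6,11): clear
  edge (6,11)–(2,11): clear
  edge (2,11)–(2,6): clear
  midpoint (11/2,16) outside
  → clear
Obstacle 3 [(0,15) (2,13) (5,16) (5,24) (2,19)]:
  edge (0,15)–(2,13): clear
  edge (2,13)–(5,16): clear
  edge (5,16)–(5,24): crosses AB
  edge (5,24)–(2,19): crosses AB
  edge (2,19)–(0,15): clear
  → BLOCKED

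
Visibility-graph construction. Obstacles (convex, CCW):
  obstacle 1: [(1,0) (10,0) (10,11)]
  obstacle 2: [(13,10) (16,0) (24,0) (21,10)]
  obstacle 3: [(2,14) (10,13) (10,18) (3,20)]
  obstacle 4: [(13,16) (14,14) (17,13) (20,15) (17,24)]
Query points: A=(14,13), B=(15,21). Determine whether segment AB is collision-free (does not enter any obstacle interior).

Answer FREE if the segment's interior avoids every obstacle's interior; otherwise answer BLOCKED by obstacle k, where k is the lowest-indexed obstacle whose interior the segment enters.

Obstacle 1 [(1,0) (10,0) (10,11)]:
  edge (1,0)–(10,0): clear
  edge (10,0)–(10,11): clear
  edge (10,11)–(1,0): clear
  midpoint (29/2,17) outside
  → clear
Obstacle 2 [(13,10) (16,0) (24,0) (21,10)]:
  edge (13,10)–(16,0): clear
  edge (16,0)–(24,0): clear
  edge (24,0)–(21,10): clear
  edge (21,10)–(13,10): clear
  midpoint (29/2,17) outside
  → clear
Obstacle 3 [(2,14) (10,13) (10,18) (3,20)]:
  edge (2,14)–(10,13): clear
  edge (10,13)–(10,18): clear
  edge (10,18)–(3,20): clear
  edge (3,20)–(2,14): clear
  midpoint (29/2,17) outside
  → clear
Obstacle 4 [(13,16) (14,14) (17,13) (20,15) (17,24)]:
  edge (13,16)–(14,14): clear
  edge (14,14)–(17,13): crosses AB
  edge (17,13)–(20,15): clear
  edge (20,15)–(17,24): clear
  edge (17,24)–(13,16): crosses AB
  → BLOCKED

BLOCKED by obstacle 4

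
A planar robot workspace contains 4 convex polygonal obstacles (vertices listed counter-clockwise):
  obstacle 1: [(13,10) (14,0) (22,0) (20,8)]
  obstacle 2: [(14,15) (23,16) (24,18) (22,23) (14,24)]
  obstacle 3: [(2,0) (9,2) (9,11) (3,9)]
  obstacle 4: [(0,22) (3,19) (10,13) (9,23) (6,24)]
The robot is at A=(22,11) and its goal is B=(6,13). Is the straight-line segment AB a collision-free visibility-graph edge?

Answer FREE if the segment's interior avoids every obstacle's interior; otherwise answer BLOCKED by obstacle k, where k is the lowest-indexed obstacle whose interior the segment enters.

FREE

Obstacle 1 [(13,10) (14,0) (22,0) (20,8)]:
  edge (13,10)–(14,0): clear
  edge (14,0)–(22,0): clear
  edge (22,0)–(20,8): clear
  edge (20,8)–(13,10): clear
  midpoint (14,12) outside
  → clear
Obstacle 2 [(14,15) (23,16) (24,18) (22,23) (14,24)]:
  edge (14,15)–(23,16): clear
  edge (23,16)–(24,18): clear
  edge (24,18)–(22,23): clear
  edge (22,23)–(14,24): clear
  edge (14,24)–(14,15): clear
  midpoint (14,12) outside
  → clear
Obstacle 3 [(2,0) (9,2) (9,11) (3,9)]:
  edge (2,0)–(9,2): clear
  edge (9,2)–(9,11): clear
  edge (9,11)–(3,9): clear
  edge (3,9)–(2,0): clear
  midpoint (14,12) outside
  → clear
Obstacle 4 [(0,22) (3,19) (10,13) (9,23) (6,24)]:
  edge (0,22)–(3,19): clear
  edge (3,19)–(10,13): clear
  edge (10,13)–(9,23): clear
  edge (9,23)–(6,24): clear
  edge (6,24)–(0,22): clear
  midpoint (14,12) outside
  → clear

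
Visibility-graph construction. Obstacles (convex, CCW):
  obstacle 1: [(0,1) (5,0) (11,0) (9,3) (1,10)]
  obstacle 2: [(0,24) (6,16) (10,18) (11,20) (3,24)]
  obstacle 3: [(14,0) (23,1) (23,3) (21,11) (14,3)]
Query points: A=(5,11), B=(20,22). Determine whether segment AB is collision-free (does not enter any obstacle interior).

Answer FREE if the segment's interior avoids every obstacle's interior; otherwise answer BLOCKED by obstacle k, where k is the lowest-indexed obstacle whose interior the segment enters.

Obstacle 1 [(0,1) (5,0) (11,0) (9,3) (1,10)]:
  edge (0,1)–(5,0): clear
  edge (5,0)–(11,0): clear
  edge (11,0)–(9,3): clear
  edge (9,3)–(1,10): clear
  edge (1,10)–(0,1): clear
  midpoint (25/2,33/2) outside
  → clear
Obstacle 2 [(0,24) (6,16) (10,18) (11,20) (3,24)]:
  edge (0,24)–(6,16): clear
  edge (6,16)–(10,18): clear
  edge (10,18)–(11,20): clear
  edge (11,20)–(3,24): clear
  edge (3,24)–(0,24): clear
  midpoint (25/2,33/2) outside
  → clear
Obstacle 3 [(14,0) (23,1) (23,3) (21,11) (14,3)]:
  edge (14,0)–(23,1): clear
  edge (23,1)–(23,3): clear
  edge (23,3)–(21,11): clear
  edge (21,11)–(14,3): clear
  edge (14,3)–(14,0): clear
  midpoint (25/2,33/2) outside
  → clear

FREE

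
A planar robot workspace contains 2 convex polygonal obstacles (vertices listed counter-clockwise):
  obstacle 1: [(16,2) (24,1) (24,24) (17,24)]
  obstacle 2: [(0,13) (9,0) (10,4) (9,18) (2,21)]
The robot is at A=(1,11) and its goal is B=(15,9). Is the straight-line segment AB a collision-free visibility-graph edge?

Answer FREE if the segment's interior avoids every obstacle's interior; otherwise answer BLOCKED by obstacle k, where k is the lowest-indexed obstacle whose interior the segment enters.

Obstacle 1 [(16,2) (24,1) (24,24) (17,24)]:
  edge (16,2)–(24,1): clear
  edge (24,1)–(24,24): clear
  edge (24,24)–(17,24): clear
  edge (17,24)–(16,2): clear
  midpoint (8,10) outside
  → clear
Obstacle 2 [(0,13) (9,0) (10,4) (9,18) (2,21)]:
  edge (0,13)–(9,0): crosses AB
  edge (9,0)–(10,4): clear
  edge (10,4)–(9,18): crosses AB
  edge (9,18)–(2,21): clear
  edge (2,21)–(0,13): clear
  → BLOCKED

BLOCKED by obstacle 2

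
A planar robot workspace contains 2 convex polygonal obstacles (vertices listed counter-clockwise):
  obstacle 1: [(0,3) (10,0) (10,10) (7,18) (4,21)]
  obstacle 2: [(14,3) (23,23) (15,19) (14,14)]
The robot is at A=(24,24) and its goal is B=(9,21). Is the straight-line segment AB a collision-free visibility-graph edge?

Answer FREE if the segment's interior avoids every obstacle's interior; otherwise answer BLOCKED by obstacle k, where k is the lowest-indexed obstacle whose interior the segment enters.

Obstacle 1 [(0,3) (10,0) (10,10) (7,18) (4,21)]:
  edge (0,3)–(10,0): clear
  edge (10,0)–(10,10): clear
  edge (10,10)–(7,18): clear
  edge (7,18)–(4,21): clear
  edge (4,21)–(0,3): clear
  midpoint (33/2,45/2) outside
  → clear
Obstacle 2 [(14,3) (23,23) (15,19) (14,14)]:
  edge (14,3)–(23,23): clear
  edge (23,23)–(15,19): clear
  edge (15,19)–(14,14): clear
  edge (14,14)–(14,3): clear
  midpoint (33/2,45/2) outside
  → clear

FREE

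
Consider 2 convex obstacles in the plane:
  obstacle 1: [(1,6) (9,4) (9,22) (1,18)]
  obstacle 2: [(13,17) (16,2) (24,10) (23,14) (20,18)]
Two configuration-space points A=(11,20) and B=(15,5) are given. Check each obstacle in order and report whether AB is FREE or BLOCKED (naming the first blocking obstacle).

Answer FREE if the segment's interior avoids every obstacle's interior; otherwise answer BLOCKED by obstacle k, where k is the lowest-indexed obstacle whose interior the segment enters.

Obstacle 1 [(1,6) (9,4) (9,22) (1,18)]:
  edge (1,6)–(9,4): clear
  edge (9,4)–(9,22): clear
  edge (9,22)–(1,18): clear
  edge (1,18)–(1,6): clear
  midpoint (13,25/2) outside
  → clear
Obstacle 2 [(13,17) (16,2) (24,10) (23,14) (20,18)]:
  edge (13,17)–(16,2): clear
  edge (16,2)–(24,10): clear
  edge (24,10)–(23,14): clear
  edge (23,14)–(20,18): clear
  edge (20,18)–(13,17): clear
  midpoint (13,25/2) outside
  → clear

FREE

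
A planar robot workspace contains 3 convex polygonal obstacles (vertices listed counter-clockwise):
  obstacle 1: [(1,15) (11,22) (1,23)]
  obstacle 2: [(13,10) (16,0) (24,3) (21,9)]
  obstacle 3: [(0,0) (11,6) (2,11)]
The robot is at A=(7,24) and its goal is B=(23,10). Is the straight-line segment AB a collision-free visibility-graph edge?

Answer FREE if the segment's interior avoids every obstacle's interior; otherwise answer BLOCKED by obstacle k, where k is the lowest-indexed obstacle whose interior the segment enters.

Obstacle 1 [(1,15) (11,22) (1,23)]:
  edge (1,15)–(11,22): crosses AB
  edge (11,22)–(1,23): crosses AB
  edge (1,23)–(1,15): clear
  → BLOCKED
Obstacle 2 [(13,10) (16,0) (24,3) (21,9)]:
  edge (13,10)–(16,0): clear
  edge (16,0)–(24,3): clear
  edge (24,3)–(21,9): clear
  edge (21,9)–(13,10): clear
  midpoint (15,17) outside
  → clear
Obstacle 3 [(0,0) (11,6) (2,11)]:
  edge (0,0)–(11,6): clear
  edge (11,6)–(2,11): clear
  edge (2,11)–(0,0): clear
  midpoint (15,17) outside
  → clear

BLOCKED by obstacle 1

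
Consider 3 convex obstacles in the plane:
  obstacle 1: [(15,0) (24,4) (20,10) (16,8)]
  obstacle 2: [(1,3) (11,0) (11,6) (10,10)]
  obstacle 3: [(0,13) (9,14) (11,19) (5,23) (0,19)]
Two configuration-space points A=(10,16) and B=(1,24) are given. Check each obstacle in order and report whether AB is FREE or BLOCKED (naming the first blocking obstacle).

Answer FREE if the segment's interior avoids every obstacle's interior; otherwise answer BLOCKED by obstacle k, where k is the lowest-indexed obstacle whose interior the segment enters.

Obstacle 1 [(15,0) (24,4) (20,10) (16,8)]:
  edge (15,0)–(24,4): clear
  edge (24,4)–(20,10): clear
  edge (20,10)–(16,8): clear
  edge (16,8)–(15,0): clear
  midpoint (11/2,20) outside
  → clear
Obstacle 2 [(1,3) (11,0) (11,6) (10,10)]:
  edge (1,3)–(11,0): clear
  edge (11,0)–(11,6): clear
  edge (11,6)–(10,10): clear
  edge (10,10)–(1,3): clear
  midpoint (11/2,20) outside
  → clear
Obstacle 3 [(0,13) (9,14) (11,19) (5,23) (0,19)]:
  edge (0,13)–(9,14): clear
  edge (9,14)–(11,19): crosses AB
  edge (11,19)–(5,23): clear
  edge (5,23)–(0,19): crosses AB
  edge (0,19)–(0,13): clear
  → BLOCKED

BLOCKED by obstacle 3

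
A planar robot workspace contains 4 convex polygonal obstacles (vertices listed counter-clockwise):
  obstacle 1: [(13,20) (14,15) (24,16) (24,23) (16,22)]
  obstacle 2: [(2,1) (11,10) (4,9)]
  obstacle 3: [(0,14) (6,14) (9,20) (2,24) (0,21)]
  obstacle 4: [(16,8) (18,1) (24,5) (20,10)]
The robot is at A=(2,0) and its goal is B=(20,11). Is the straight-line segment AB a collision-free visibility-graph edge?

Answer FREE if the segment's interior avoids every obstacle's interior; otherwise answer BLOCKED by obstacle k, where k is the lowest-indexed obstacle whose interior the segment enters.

FREE

Obstacle 1 [(13,20) (14,15) (24,16) (24,23) (16,22)]:
  edge (13,20)–(14,15): clear
  edge (14,15)–(24,16): clear
  edge (24,16)–(24,23): clear
  edge (24,23)–(16,22): clear
  edge (16,22)–(13,20): clear
  midpoint (11,11/2) outside
  → clear
Obstacle 2 [(2,1) (11,10) (4,9)]:
  edge (2,1)–(11,10): clear
  edge (11,10)–(4,9): clear
  edge (4,9)–(2,1): clear
  midpoint (11,11/2) outside
  → clear
Obstacle 3 [(0,14) (6,14) (9,20) (2,24) (0,21)]:
  edge (0,14)–(6,14): clear
  edge (6,14)–(9,20): clear
  edge (9,20)–(2,24): clear
  edge (2,24)–(0,21): clear
  edge (0,21)–(0,14): clear
  midpoint (11,11/2) outside
  → clear
Obstacle 4 [(16,8) (18,1) (24,5) (20,10)]:
  edge (16,8)–(18,1): clear
  edge (18,1)–(24,5): clear
  edge (24,5)–(20,10): clear
  edge (20,10)–(16,8): clear
  midpoint (11,11/2) outside
  → clear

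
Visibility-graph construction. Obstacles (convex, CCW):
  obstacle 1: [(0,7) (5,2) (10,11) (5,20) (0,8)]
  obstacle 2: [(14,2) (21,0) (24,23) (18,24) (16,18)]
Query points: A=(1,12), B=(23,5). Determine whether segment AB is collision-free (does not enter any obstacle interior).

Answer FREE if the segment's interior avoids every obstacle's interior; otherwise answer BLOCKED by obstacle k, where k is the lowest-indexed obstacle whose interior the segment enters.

BLOCKED by obstacle 1

Obstacle 1 [(0,7) (5,2) (10,11) (5,20) (0,8)]:
  edge (0,7)–(5,2): clear
  edge (5,2)–(10,11): crosses AB
  edge (10,11)–(5,20): clear
  edge (5,20)–(0,8): crosses AB
  edge (0,8)–(0,7): clear
  → BLOCKED
Obstacle 2 [(14,2) (21,0) (24,23) (18,24) (16,18)]:
  edge (14,2)–(21,0): clear
  edge (21,0)–(24,23): crosses AB
  edge (24,23)–(18,24): clear
  edge (18,24)–(16,18): clear
  edge (16,18)–(14,2): crosses AB
  → BLOCKED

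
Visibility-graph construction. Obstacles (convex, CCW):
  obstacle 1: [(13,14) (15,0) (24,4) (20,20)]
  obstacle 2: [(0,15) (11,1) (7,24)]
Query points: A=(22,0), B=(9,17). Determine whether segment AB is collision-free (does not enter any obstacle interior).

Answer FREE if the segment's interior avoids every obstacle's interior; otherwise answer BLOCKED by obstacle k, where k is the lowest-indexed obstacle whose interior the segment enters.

BLOCKED by obstacle 1

Obstacle 1 [(13,14) (15,0) (24,4) (20,20)]:
  edge (13,14)–(15,0): crosses AB
  edge (15,0)–(24,4): crosses AB
  edge (24,4)–(20,20): clear
  edge (20,20)–(13,14): clear
  → BLOCKED
Obstacle 2 [(0,15) (11,1) (7,24)]:
  edge (0,15)–(11,1): clear
  edge (11,1)–(7,24): clear
  edge (7,24)–(0,15): clear
  midpoint (31/2,17/2) outside
  → clear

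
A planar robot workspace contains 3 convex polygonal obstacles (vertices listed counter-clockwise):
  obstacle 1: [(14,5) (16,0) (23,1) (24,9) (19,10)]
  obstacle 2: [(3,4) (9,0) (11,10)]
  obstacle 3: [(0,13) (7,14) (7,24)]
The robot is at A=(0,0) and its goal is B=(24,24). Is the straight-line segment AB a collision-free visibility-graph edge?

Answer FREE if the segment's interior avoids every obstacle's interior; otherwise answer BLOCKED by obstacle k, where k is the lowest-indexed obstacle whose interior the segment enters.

BLOCKED by obstacle 2

Obstacle 1 [(14,5) (16,0) (23,1) (24,9) (19,10)]:
  edge (14,5)–(16,0): clear
  edge (16,0)–(23,1): clear
  edge (23,1)–(24,9): clear
  edge (24,9)–(19,10): clear
  edge (19,10)–(14,5): clear
  midpoint (12,12) outside
  → clear
Obstacle 2 [(3,4) (9,0) (11,10)]:
  edge (3,4)–(9,0): crosses AB
  edge (9,0)–(11,10): clear
  edge (11,10)–(3,4): crosses AB
  → BLOCKED
Obstacle 3 [(0,13) (7,14) (7,24)]:
  edge (0,13)–(7,14): clear
  edge (7,14)–(7,24): clear
  edge (7,24)–(0,13): clear
  midpoint (12,12) outside
  → clear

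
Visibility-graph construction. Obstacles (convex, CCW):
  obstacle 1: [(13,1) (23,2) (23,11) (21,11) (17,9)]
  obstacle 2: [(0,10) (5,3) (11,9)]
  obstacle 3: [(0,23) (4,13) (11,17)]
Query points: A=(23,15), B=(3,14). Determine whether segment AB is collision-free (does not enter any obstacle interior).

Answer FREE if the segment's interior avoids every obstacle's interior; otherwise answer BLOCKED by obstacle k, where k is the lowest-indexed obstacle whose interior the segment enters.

Obstacle 1 [(13,1) (23,2) (23,11) (21,11) (17,9)]:
  edge (13,1)–(23,2): clear
  edge (23,2)–(23,11): clear
  edge (23,11)–(21,11): clear
  edge (21,11)–(17,9): clear
  edge (17,9)–(13,1): clear
  midpoint (13,29/2) outside
  → clear
Obstacle 2 [(0,10) (5,3) (11,9)]:
  edge (0,10)–(5,3): clear
  edge (5,3)–(11,9): clear
  edge (11,9)–(0,10): clear
  midpoint (13,29/2) outside
  → clear
Obstacle 3 [(0,23) (4,13) (11,17)]:
  edge (0,23)–(4,13): crosses AB
  edge (4,13)–(11,17): crosses AB
  edge (11,17)–(0,23): clear
  → BLOCKED

BLOCKED by obstacle 3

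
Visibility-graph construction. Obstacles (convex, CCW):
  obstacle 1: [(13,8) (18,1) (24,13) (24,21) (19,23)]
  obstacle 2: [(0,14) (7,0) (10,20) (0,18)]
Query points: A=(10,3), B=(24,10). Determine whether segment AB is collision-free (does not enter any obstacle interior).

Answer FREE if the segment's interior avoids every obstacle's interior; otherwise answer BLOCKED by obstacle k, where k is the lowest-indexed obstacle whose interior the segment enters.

Obstacle 1 [(13,8) (18,1) (24,13) (24,21) (19,23)]:
  edge (13,8)–(18,1): crosses AB
  edge (18,1)–(24,13): crosses AB
  edge (24,13)–(24,21): clear
  edge (24,21)–(19,23): clear
  edge (19,23)–(13,8): clear
  → BLOCKED
Obstacle 2 [(0,14) (7,0) (10,20) (0,18)]:
  edge (0,14)–(7,0): clear
  edge (7,0)–(10,20): clear
  edge (10,20)–(0,18): clear
  edge (0,18)–(0,14): clear
  midpoint (17,13/2) outside
  → clear

BLOCKED by obstacle 1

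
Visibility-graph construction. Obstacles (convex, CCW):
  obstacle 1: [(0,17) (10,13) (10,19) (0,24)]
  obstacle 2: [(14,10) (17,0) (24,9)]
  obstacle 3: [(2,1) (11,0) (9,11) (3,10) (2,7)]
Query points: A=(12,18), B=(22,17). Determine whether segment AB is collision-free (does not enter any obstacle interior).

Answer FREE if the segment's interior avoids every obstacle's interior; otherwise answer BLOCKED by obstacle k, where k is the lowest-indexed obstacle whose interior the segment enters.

FREE

Obstacle 1 [(0,17) (10,13) (10,19) (0,24)]:
  edge (0,17)–(10,13): clear
  edge (10,13)–(10,19): clear
  edge (10,19)–(0,24): clear
  edge (0,24)–(0,17): clear
  midpoint (17,35/2) outside
  → clear
Obstacle 2 [(14,10) (17,0) (24,9)]:
  edge (14,10)–(17,0): clear
  edge (17,0)–(24,9): clear
  edge (24,9)–(14,10): clear
  midpoint (17,35/2) outside
  → clear
Obstacle 3 [(2,1) (11,0) (9,11) (3,10) (2,7)]:
  edge (2,1)–(11,0): clear
  edge (11,0)–(9,11): clear
  edge (9,11)–(3,10): clear
  edge (3,10)–(2,7): clear
  edge (2,7)–(2,1): clear
  midpoint (17,35/2) outside
  → clear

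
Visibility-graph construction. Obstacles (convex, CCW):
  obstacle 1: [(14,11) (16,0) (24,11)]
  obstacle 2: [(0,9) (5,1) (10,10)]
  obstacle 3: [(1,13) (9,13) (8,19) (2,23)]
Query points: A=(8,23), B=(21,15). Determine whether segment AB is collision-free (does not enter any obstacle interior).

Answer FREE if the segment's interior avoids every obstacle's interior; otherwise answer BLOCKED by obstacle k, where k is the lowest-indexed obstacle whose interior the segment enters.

FREE

Obstacle 1 [(14,11) (16,0) (24,11)]:
  edge (14,11)–(16,0): clear
  edge (16,0)–(24,11): clear
  edge (24,11)–(14,11): clear
  midpoint (29/2,19) outside
  → clear
Obstacle 2 [(0,9) (5,1) (10,10)]:
  edge (0,9)–(5,1): clear
  edge (5,1)–(10,10): clear
  edge (10,10)–(0,9): clear
  midpoint (29/2,19) outside
  → clear
Obstacle 3 [(1,13) (9,13) (8,19) (2,23)]:
  edge (1,13)–(9,13): clear
  edge (9,13)–(8,19): clear
  edge (8,19)–(2,23): clear
  edge (2,23)–(1,13): clear
  midpoint (29/2,19) outside
  → clear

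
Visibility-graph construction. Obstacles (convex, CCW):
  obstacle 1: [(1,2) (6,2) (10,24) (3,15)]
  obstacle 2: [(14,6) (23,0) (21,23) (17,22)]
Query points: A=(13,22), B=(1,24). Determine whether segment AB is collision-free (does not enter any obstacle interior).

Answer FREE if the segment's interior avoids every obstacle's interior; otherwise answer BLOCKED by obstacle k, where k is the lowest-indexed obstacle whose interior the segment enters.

Obstacle 1 [(1,2) (6,2) (10,24) (3,15)]:
  edge (1,2)–(6,2): clear
  edge (6,2)–(10,24): crosses AB
  edge (10,24)–(3,15): crosses AB
  edge (3,15)–(1,2): clear
  → BLOCKED
Obstacle 2 [(14,6) (23,0) (21,23) (17,22)]:
  edge (14,6)–(23,0): clear
  edge (23,0)–(21,23): clear
  edge (21,23)–(17,22): clear
  edge (17,22)–(14,6): clear
  midpoint (7,23) outside
  → clear

BLOCKED by obstacle 1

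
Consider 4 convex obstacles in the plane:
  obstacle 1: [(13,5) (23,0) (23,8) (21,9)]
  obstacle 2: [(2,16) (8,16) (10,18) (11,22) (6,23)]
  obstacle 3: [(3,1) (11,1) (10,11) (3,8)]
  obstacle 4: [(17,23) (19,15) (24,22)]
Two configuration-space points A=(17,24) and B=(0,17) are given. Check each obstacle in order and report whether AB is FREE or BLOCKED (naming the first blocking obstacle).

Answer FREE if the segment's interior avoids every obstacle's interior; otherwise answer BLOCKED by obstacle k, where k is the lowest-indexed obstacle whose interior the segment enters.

Obstacle 1 [(13,5) (23,0) (23,8) (21,9)]:
  edge (13,5)–(23,0): clear
  edge (23,0)–(23,8): clear
  edge (23,8)–(21,9): clear
  edge (21,9)–(13,5): clear
  midpoint (17/2,41/2) outside
  → clear
Obstacle 2 [(2,16) (8,16) (10,18) (11,22) (6,23)]:
  edge (2,16)–(8,16): clear
  edge (8,16)–(10,18): clear
  edge (10,18)–(11,22): crosses AB
  edge (11,22)–(6,23): clear
  edge (6,23)–(2,16): crosses AB
  → BLOCKED
Obstacle 3 [(3,1) (11,1) (10,11) (3,8)]:
  edge (3,1)–(11,1): clear
  edge (11,1)–(10,11): clear
  edge (10,11)–(3,8): clear
  edge (3,8)–(3,1): clear
  midpoint (17/2,41/2) outside
  → clear
Obstacle 4 [(17,23) (19,15) (24,22)]:
  edge (17,23)–(19,15): clear
  edge (19,15)–(24,22): clear
  edge (24,22)–(17,23): clear
  midpoint (17/2,41/2) outside
  → clear

BLOCKED by obstacle 2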